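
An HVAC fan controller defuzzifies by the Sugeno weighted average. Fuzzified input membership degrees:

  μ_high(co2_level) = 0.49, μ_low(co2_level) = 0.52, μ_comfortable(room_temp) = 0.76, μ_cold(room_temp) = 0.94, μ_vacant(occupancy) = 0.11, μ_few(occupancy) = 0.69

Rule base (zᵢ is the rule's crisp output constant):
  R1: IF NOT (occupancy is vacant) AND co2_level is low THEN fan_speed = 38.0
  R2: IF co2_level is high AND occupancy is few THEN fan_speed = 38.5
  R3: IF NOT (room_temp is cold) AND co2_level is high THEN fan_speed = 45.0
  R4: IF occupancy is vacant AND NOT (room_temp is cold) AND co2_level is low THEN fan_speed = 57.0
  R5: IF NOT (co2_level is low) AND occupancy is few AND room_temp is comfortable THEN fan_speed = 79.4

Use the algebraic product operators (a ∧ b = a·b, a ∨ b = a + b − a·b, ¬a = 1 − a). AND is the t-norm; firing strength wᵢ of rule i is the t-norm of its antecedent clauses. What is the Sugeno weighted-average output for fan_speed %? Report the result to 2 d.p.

R1 (z=38.0): ¬vacant=1−0.11=0.89, low=0.52; AND[a·b] → w = 0.4628
R2 (z=38.5): high=0.49, few=0.69; AND[a·b] → w = 0.3381
R3 (z=45.0): ¬cold=1−0.94=0.06, high=0.49; AND[a·b] → w = 0.0294
R4 (z=57.0): vacant=0.11, ¬cold=1−0.94=0.06, low=0.52; AND[a·b] → w = 0.0034
R5 (z=79.4): ¬low=1−0.52=0.48, few=0.69, comfortable=0.76; AND[a·b] → w = 0.2517
Weighted average = (0.4628·38.0 + 0.3381·38.5 + 0.0294·45.0 + 0.0034·57.0 + 0.2517·79.4) / (0.4628 + 0.3381 + 0.0294 + 0.0034 + 0.2517)
  = 52.1078 / 1.0854 = 48.01

48.01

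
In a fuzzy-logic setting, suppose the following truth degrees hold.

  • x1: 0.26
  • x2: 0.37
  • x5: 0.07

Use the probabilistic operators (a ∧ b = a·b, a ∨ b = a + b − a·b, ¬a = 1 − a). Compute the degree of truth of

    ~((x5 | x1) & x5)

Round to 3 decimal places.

x5 | x1 = a + b − a·b on (0.0700, 0.2600) = 0.3118
(x5 | x1) & x5 = a·b on (0.3118, 0.0700) = 0.0218
~((x5 | x1) & x5) = 1 − 0.0218 = 0.9782

0.978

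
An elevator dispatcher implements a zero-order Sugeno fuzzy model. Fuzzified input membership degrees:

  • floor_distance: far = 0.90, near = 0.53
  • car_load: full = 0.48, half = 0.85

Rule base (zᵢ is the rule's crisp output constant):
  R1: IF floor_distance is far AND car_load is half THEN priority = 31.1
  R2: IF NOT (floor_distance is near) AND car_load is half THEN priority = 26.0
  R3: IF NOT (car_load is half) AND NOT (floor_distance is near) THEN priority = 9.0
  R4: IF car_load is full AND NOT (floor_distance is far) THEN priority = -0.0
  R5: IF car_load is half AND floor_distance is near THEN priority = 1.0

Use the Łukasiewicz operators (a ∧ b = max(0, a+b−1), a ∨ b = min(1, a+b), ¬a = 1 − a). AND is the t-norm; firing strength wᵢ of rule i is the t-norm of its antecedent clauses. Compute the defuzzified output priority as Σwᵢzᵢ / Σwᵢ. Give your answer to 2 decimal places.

R1 (z=31.1): far=0.90, half=0.85; AND[max(0, a+b−1)] → w = 0.75
R2 (z=26.0): ¬near=1−0.53=0.47, half=0.85; AND[max(0, a+b−1)] → w = 0.32
R3 (z=9.0): ¬half=1−0.85=0.15, ¬near=1−0.53=0.47; AND[max(0, a+b−1)] → w = 0.00
R4 (z=-0.0): full=0.48, ¬far=1−0.90=0.10; AND[max(0, a+b−1)] → w = 0.00
R5 (z=1.0): half=0.85, near=0.53; AND[max(0, a+b−1)] → w = 0.38
Weighted average = (0.75·31.1 + 0.32·26.0 + 0.00·9.0 + 0.00·-0.0 + 0.38·1.0) / (0.75 + 0.32 + 0.00 + 0.00 + 0.38)
  = 32.0250 / 1.4500 = 22.09

22.09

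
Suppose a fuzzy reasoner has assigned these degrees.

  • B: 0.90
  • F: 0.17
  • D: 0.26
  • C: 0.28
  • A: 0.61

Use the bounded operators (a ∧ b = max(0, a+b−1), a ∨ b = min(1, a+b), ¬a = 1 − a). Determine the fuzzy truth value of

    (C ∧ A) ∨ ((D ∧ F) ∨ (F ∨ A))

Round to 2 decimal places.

C ∧ A = max(0, a+b−1) on (0.28, 0.61) = 0.00
D ∧ F = max(0, a+b−1) on (0.26, 0.17) = 0.00
F ∨ A = min(1, a+b) on (0.17, 0.61) = 0.78
(D ∧ F) ∨ (F ∨ A) = min(1, a+b) on (0.00, 0.78) = 0.78
(C ∧ A) ∨ ((D ∧ F) ∨ (F ∨ A)) = min(1, a+b) on (0.00, 0.78) = 0.78

0.78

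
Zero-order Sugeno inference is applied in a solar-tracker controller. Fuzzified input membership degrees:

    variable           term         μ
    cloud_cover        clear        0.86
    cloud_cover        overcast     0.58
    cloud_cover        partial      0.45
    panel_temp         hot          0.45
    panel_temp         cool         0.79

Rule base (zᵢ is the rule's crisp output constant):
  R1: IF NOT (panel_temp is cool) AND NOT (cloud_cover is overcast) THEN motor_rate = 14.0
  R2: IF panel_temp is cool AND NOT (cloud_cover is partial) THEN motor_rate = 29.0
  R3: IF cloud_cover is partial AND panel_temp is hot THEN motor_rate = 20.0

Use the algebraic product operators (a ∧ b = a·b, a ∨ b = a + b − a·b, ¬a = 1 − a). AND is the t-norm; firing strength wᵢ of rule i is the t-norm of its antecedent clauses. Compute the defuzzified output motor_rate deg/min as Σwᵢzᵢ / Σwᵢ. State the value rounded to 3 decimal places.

24.663

R1 (z=14.0): ¬cool=1−0.79=0.21, ¬overcast=1−0.58=0.42; AND[a·b] → w = 0.0882
R2 (z=29.0): cool=0.79, ¬partial=1−0.45=0.55; AND[a·b] → w = 0.4345
R3 (z=20.0): partial=0.45, hot=0.45; AND[a·b] → w = 0.2025
Weighted average = (0.0882·14.0 + 0.4345·29.0 + 0.2025·20.0) / (0.0882 + 0.4345 + 0.2025)
  = 17.8853 / 0.7252 = 24.663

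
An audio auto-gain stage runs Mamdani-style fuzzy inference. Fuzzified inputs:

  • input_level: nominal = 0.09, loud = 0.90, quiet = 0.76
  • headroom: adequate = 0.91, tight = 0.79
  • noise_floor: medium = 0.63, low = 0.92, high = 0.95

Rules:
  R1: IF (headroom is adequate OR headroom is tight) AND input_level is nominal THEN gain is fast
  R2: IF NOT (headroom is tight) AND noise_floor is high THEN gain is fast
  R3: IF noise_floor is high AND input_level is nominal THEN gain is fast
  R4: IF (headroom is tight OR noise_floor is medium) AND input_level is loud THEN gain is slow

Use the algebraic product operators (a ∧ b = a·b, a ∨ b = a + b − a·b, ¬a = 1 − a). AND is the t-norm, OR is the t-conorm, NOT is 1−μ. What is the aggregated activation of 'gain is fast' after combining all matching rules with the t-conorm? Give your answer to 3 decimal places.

R1: (adequate=0.91 OR tight=0.79) = 0.9811; AND[a·b] with nominal=0.09 → w = 0.0883
R2: ¬tight=1−0.79=0.21, high=0.95; AND[a·b] → w = 0.1995
R3: high=0.95, nominal=0.09; AND[a·b] → w = 0.0855
R4: (tight=0.79 OR medium=0.63) = 0.9223; AND[a·b] with loud=0.90 → w = 0.8301
Rules with consequent 'fast': {R1, R2, R3} → strengths 0.0883, 0.1995, 0.0855
Aggregate via t-conorm [a + b − a·b]: 0.3326

0.333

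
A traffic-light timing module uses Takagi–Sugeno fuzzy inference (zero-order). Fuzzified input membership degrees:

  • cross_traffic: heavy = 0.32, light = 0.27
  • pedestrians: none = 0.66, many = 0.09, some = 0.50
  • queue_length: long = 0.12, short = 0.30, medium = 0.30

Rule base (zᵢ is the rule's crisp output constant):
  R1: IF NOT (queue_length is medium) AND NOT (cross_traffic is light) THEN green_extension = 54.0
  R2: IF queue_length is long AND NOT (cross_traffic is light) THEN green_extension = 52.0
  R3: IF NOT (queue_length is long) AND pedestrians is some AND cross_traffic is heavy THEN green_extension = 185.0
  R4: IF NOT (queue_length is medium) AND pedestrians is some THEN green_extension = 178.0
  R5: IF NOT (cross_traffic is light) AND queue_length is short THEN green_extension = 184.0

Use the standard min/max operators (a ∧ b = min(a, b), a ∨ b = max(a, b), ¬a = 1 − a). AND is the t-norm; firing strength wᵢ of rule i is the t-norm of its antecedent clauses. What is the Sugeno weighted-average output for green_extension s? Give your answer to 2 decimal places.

127.55

R1 (z=54.0): ¬medium=1−0.30=0.70, ¬light=1−0.27=0.73; AND[min(a, b)] → w = 0.70
R2 (z=52.0): long=0.12, ¬light=1−0.27=0.73; AND[min(a, b)] → w = 0.12
R3 (z=185.0): ¬long=1−0.12=0.88, some=0.50, heavy=0.32; AND[min(a, b)] → w = 0.32
R4 (z=178.0): ¬medium=1−0.30=0.70, some=0.50; AND[min(a, b)] → w = 0.50
R5 (z=184.0): ¬light=1−0.27=0.73, short=0.30; AND[min(a, b)] → w = 0.30
Weighted average = (0.70·54.0 + 0.12·52.0 + 0.32·185.0 + 0.50·178.0 + 0.30·184.0) / (0.70 + 0.12 + 0.32 + 0.50 + 0.30)
  = 247.4400 / 1.9400 = 127.55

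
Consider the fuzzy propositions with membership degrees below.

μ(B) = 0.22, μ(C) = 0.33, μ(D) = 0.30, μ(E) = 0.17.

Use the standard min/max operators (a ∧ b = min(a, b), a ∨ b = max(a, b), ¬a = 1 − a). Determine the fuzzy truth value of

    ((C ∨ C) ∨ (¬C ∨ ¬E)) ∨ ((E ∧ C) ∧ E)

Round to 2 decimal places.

C ∨ C = max(a, b) on (0.33, 0.33) = 0.33
¬C = 1 − 0.33 = 0.67
¬E = 1 − 0.17 = 0.83
¬C ∨ ¬E = max(a, b) on (0.67, 0.83) = 0.83
(C ∨ C) ∨ (¬C ∨ ¬E) = max(a, b) on (0.33, 0.83) = 0.83
E ∧ C = min(a, b) on (0.17, 0.33) = 0.17
(E ∧ C) ∧ E = min(a, b) on (0.17, 0.17) = 0.17
((C ∨ C) ∨ (¬C ∨ ¬E)) ∨ ((E ∧ C) ∧ E) = max(a, b) on (0.83, 0.17) = 0.83

0.83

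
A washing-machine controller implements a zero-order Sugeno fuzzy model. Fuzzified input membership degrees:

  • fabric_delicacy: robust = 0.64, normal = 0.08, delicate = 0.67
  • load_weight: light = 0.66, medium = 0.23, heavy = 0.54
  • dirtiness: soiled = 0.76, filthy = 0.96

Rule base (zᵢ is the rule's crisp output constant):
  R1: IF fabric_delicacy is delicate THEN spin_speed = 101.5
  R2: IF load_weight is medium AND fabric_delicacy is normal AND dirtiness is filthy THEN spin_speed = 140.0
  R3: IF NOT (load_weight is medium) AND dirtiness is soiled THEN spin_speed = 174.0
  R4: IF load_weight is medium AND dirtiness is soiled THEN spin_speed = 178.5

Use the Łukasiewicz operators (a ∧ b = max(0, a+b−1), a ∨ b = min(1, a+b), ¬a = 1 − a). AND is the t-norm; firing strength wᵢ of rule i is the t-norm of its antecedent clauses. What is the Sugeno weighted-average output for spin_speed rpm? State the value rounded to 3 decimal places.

R1 (z=101.5): delicate=0.67 → w = 0.67
R2 (z=140.0): medium=0.23, normal=0.08, filthy=0.96; AND[max(0, a+b−1)] → w = 0.00
R3 (z=174.0): ¬medium=1−0.23=0.77, soiled=0.76; AND[max(0, a+b−1)] → w = 0.53
R4 (z=178.5): medium=0.23, soiled=0.76; AND[max(0, a+b−1)] → w = 0.00
Weighted average = (0.67·101.5 + 0.00·140.0 + 0.53·174.0 + 0.00·178.5) / (0.67 + 0.00 + 0.53 + 0.00)
  = 160.2250 / 1.2000 = 133.521

133.521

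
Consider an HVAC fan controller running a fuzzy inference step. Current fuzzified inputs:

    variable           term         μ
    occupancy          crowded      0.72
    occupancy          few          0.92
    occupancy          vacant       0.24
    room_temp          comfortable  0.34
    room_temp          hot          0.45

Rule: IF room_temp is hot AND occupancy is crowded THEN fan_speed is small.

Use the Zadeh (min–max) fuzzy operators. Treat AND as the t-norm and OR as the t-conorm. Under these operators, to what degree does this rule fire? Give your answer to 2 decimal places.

0.45

firing strength: hot=0.45, crowded=0.72; AND[min(a, b)] → w = 0.45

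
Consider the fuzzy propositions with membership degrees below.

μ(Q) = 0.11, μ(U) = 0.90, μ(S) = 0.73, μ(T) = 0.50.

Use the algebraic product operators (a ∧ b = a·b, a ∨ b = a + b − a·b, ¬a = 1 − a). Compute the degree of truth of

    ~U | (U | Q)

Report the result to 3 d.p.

~U = 1 − 0.9000 = 0.1000
U | Q = a + b − a·b on (0.9000, 0.1100) = 0.9110
~U | (U | Q) = a + b − a·b on (0.1000, 0.9110) = 0.9199

0.920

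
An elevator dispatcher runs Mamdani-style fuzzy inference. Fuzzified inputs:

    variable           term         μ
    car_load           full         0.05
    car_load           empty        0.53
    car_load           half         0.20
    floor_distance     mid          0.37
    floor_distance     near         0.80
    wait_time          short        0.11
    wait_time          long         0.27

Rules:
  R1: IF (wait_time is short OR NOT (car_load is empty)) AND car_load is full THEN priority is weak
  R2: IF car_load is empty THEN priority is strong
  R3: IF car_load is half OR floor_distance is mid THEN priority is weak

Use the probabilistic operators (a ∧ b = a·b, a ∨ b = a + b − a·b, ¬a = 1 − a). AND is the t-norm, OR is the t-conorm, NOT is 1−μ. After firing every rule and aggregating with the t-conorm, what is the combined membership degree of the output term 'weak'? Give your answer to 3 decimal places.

0.509

R1: (short=0.11 OR ¬empty=1−0.53=0.47) = 0.5283; AND[a·b] with full=0.05 → w = 0.0264
R2: empty=0.53 → w = 0.5300
R3: half=0.20, mid=0.37; OR[a + b − a·b] → w = 0.4960
Rules with consequent 'weak': {R1, R3} → strengths 0.0264, 0.4960
Aggregate via t-conorm [a + b − a·b]: 0.5093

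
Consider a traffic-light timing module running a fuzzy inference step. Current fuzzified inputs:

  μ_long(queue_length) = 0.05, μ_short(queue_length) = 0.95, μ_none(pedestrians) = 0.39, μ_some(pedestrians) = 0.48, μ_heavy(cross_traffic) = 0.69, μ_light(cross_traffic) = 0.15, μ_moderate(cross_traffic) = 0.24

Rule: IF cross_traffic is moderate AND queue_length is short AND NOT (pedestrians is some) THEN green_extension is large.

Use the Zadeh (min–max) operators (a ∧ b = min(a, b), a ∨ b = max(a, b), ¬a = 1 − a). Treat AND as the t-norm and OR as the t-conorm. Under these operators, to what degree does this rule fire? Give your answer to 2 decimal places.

firing strength: moderate=0.24, short=0.95, ¬some=1−0.48=0.52; AND[min(a, b)] → w = 0.24

0.24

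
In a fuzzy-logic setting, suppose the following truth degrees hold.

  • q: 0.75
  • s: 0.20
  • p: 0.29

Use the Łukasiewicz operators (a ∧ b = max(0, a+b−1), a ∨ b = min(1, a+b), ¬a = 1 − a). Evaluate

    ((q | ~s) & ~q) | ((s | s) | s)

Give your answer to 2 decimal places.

0.85

~s = 1 − 0.20 = 0.80
q | ~s = min(1, a+b) on (0.75, 0.80) = 1.00
~q = 1 − 0.75 = 0.25
(q | ~s) & ~q = max(0, a+b−1) on (1.00, 0.25) = 0.25
s | s = min(1, a+b) on (0.20, 0.20) = 0.40
(s | s) | s = min(1, a+b) on (0.40, 0.20) = 0.60
((q | ~s) & ~q) | ((s | s) | s) = min(1, a+b) on (0.25, 0.60) = 0.85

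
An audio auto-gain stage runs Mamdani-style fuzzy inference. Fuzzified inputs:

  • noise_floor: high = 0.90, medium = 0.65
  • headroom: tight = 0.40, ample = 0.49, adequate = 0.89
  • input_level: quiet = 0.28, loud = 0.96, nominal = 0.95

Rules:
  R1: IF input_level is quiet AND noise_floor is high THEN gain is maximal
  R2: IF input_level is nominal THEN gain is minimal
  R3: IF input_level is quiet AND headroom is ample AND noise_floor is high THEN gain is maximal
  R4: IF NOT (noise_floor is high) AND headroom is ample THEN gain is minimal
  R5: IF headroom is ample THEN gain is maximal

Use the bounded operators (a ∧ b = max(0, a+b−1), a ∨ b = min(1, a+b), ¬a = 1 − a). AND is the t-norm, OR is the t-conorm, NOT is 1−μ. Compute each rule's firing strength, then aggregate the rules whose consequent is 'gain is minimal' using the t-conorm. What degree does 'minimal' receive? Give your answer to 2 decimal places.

0.95

R1: quiet=0.28, high=0.90; AND[max(0, a+b−1)] → w = 0.18
R2: nominal=0.95 → w = 0.95
R3: quiet=0.28, ample=0.49, high=0.90; AND[max(0, a+b−1)] → w = 0.00
R4: ¬high=1−0.90=0.10, ample=0.49; AND[max(0, a+b−1)] → w = 0.00
R5: ample=0.49 → w = 0.49
Rules with consequent 'minimal': {R2, R4} → strengths 0.95, 0.00
Aggregate via t-conorm [min(1, a+b)]: 0.95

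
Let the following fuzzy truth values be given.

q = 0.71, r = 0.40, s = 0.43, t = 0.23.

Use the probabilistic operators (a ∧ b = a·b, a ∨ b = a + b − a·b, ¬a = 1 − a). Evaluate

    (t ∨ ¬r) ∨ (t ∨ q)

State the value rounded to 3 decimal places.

0.931

¬r = 1 − 0.4000 = 0.6000
t ∨ ¬r = a + b − a·b on (0.2300, 0.6000) = 0.6920
t ∨ q = a + b − a·b on (0.2300, 0.7100) = 0.7767
(t ∨ ¬r) ∨ (t ∨ q) = a + b − a·b on (0.6920, 0.7767) = 0.9312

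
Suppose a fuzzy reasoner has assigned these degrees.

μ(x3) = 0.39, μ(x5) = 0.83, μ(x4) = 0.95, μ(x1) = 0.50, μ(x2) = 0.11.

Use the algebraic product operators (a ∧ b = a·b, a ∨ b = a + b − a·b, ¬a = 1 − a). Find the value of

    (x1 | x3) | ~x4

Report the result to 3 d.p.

x1 | x3 = a + b − a·b on (0.5000, 0.3900) = 0.6950
~x4 = 1 − 0.9500 = 0.0500
(x1 | x3) | ~x4 = a + b − a·b on (0.6950, 0.0500) = 0.7103

0.710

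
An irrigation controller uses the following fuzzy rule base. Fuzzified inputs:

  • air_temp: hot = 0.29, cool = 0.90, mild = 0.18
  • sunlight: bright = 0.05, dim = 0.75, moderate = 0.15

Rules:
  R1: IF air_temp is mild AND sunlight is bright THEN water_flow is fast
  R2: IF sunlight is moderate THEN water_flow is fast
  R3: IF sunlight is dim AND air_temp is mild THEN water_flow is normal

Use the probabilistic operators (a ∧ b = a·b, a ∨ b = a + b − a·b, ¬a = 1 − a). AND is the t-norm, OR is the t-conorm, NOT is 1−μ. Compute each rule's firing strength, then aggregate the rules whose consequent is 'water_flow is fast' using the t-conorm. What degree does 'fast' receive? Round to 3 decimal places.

R1: mild=0.18, bright=0.05; AND[a·b] → w = 0.0090
R2: moderate=0.15 → w = 0.1500
R3: dim=0.75, mild=0.18; AND[a·b] → w = 0.1350
Rules with consequent 'fast': {R1, R2} → strengths 0.0090, 0.1500
Aggregate via t-conorm [a + b − a·b]: 0.1577

0.158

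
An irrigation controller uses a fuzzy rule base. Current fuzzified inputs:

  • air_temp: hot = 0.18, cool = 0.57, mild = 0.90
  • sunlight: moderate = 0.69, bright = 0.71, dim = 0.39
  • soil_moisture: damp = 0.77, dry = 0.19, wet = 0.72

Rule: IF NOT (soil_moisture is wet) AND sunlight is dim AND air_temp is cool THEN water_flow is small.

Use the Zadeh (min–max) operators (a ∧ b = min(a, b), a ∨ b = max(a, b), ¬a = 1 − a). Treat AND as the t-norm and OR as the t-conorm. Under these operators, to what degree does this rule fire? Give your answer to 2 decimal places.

firing strength: ¬wet=1−0.72=0.28, dim=0.39, cool=0.57; AND[min(a, b)] → w = 0.28

0.28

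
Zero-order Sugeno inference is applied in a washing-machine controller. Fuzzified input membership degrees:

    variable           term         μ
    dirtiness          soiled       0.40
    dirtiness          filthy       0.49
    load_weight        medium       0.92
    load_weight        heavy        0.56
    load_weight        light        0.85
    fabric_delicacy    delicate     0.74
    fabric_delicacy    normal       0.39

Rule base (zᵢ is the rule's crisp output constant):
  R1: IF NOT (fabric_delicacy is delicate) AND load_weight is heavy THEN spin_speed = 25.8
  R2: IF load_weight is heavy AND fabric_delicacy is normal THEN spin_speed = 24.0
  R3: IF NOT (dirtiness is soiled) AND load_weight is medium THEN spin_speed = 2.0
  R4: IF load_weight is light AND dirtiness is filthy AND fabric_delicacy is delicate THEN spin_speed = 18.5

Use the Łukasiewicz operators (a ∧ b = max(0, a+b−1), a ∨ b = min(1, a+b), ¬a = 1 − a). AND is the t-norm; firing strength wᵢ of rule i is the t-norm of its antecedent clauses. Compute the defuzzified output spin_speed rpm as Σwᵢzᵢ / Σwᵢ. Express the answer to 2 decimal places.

R1 (z=25.8): ¬delicate=1−0.74=0.26, heavy=0.56; AND[max(0, a+b−1)] → w = 0.00
R2 (z=24.0): heavy=0.56, normal=0.39; AND[max(0, a+b−1)] → w = 0.00
R3 (z=2.0): ¬soiled=1−0.40=0.60, medium=0.92; AND[max(0, a+b−1)] → w = 0.52
R4 (z=18.5): light=0.85, filthy=0.49, delicate=0.74; AND[max(0, a+b−1)] → w = 0.08
Weighted average = (0.00·25.8 + 0.00·24.0 + 0.52·2.0 + 0.08·18.5) / (0.00 + 0.00 + 0.52 + 0.08)
  = 2.5200 / 0.6000 = 4.20

4.20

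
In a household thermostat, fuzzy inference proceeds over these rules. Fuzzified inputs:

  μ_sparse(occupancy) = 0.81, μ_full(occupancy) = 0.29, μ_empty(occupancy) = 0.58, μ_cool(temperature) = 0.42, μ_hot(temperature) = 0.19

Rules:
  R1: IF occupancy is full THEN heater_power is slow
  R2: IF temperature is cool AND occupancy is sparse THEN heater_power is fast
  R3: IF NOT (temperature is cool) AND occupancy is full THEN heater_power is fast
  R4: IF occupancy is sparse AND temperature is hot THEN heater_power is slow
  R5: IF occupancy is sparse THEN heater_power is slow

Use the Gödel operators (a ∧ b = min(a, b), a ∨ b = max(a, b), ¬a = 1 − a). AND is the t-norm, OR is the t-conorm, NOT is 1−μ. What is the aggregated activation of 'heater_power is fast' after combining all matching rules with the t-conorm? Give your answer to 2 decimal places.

R1: full=0.29 → w = 0.29
R2: cool=0.42, sparse=0.81; AND[min(a, b)] → w = 0.42
R3: ¬cool=1−0.42=0.58, full=0.29; AND[min(a, b)] → w = 0.29
R4: sparse=0.81, hot=0.19; AND[min(a, b)] → w = 0.19
R5: sparse=0.81 → w = 0.81
Rules with consequent 'fast': {R2, R3} → strengths 0.42, 0.29
Aggregate via t-conorm [max(a, b)]: 0.42

0.42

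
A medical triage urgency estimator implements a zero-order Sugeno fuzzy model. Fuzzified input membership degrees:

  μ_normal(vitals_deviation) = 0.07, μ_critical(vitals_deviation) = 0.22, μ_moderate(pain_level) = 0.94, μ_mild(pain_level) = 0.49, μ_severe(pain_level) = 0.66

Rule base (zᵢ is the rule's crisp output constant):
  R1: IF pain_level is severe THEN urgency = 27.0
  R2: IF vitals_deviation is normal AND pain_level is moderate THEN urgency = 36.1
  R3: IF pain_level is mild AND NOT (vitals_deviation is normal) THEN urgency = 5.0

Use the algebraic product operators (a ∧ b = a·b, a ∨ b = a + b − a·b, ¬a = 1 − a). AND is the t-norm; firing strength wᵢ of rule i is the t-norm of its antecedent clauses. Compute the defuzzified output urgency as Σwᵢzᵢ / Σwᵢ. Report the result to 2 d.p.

R1 (z=27.0): severe=0.66 → w = 0.6600
R2 (z=36.1): normal=0.07, moderate=0.94; AND[a·b] → w = 0.0658
R3 (z=5.0): mild=0.49, ¬normal=1−0.07=0.93; AND[a·b] → w = 0.4557
Weighted average = (0.6600·27.0 + 0.0658·36.1 + 0.4557·5.0) / (0.6600 + 0.0658 + 0.4557)
  = 22.4739 / 1.1815 = 19.02

19.02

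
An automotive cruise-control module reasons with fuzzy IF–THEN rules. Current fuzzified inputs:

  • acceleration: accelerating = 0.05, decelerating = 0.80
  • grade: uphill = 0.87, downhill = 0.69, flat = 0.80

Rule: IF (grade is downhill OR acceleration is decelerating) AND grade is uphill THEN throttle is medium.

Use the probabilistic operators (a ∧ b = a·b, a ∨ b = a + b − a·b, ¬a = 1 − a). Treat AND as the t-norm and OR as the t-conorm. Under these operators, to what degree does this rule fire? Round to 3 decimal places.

0.816

firing strength: (downhill=0.69 OR decelerating=0.80) = 0.9380; AND[a·b] with uphill=0.87 → w = 0.8161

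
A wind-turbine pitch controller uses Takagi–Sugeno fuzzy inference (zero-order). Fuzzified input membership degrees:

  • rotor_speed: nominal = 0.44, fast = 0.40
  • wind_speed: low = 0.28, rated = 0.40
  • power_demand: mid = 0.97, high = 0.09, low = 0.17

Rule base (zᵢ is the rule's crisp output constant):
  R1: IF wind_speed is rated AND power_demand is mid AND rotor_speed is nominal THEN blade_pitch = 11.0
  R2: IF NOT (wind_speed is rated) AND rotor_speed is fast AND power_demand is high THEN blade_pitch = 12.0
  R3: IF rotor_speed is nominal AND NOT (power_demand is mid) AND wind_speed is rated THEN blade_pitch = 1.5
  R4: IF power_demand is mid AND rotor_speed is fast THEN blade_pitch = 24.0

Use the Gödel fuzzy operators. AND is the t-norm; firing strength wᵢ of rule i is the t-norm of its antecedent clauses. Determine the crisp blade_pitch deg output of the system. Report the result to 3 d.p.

R1 (z=11.0): rated=0.40, mid=0.97, nominal=0.44; AND[min(a, b)] → w = 0.40
R2 (z=12.0): ¬rated=1−0.40=0.60, fast=0.40, high=0.09; AND[min(a, b)] → w = 0.09
R3 (z=1.5): nominal=0.44, ¬mid=1−0.97=0.03, rated=0.40; AND[min(a, b)] → w = 0.03
R4 (z=24.0): mid=0.97, fast=0.40; AND[min(a, b)] → w = 0.40
Weighted average = (0.40·11.0 + 0.09·12.0 + 0.03·1.5 + 0.40·24.0) / (0.40 + 0.09 + 0.03 + 0.40)
  = 15.1250 / 0.9200 = 16.440

16.440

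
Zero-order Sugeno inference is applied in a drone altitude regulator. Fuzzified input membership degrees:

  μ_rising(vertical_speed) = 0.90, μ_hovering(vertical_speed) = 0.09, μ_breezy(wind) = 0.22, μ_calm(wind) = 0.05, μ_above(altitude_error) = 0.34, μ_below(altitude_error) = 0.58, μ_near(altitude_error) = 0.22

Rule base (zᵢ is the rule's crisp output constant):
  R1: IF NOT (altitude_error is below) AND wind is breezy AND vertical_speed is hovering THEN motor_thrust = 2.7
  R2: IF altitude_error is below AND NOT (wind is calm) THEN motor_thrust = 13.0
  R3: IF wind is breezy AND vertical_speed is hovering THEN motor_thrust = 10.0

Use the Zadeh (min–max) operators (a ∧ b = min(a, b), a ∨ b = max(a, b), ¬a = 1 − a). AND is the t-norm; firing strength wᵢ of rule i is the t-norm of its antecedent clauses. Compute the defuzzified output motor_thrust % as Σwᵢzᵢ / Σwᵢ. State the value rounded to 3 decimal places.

R1 (z=2.7): ¬below=1−0.58=0.42, breezy=0.22, hovering=0.09; AND[min(a, b)] → w = 0.09
R2 (z=13.0): below=0.58, ¬calm=1−0.05=0.95; AND[min(a, b)] → w = 0.58
R3 (z=10.0): breezy=0.22, hovering=0.09; AND[min(a, b)] → w = 0.09
Weighted average = (0.09·2.7 + 0.58·13.0 + 0.09·10.0) / (0.09 + 0.58 + 0.09)
  = 8.6830 / 0.7600 = 11.425

11.425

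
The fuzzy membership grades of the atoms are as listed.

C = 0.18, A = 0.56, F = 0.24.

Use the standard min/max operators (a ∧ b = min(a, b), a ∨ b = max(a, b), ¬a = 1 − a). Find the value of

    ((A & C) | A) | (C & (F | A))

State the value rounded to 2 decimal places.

A & C = min(a, b) on (0.56, 0.18) = 0.18
(A & C) | A = max(a, b) on (0.18, 0.56) = 0.56
F | A = max(a, b) on (0.24, 0.56) = 0.56
C & (F | A) = min(a, b) on (0.18, 0.56) = 0.18
((A & C) | A) | (C & (F | A)) = max(a, b) on (0.56, 0.18) = 0.56

0.56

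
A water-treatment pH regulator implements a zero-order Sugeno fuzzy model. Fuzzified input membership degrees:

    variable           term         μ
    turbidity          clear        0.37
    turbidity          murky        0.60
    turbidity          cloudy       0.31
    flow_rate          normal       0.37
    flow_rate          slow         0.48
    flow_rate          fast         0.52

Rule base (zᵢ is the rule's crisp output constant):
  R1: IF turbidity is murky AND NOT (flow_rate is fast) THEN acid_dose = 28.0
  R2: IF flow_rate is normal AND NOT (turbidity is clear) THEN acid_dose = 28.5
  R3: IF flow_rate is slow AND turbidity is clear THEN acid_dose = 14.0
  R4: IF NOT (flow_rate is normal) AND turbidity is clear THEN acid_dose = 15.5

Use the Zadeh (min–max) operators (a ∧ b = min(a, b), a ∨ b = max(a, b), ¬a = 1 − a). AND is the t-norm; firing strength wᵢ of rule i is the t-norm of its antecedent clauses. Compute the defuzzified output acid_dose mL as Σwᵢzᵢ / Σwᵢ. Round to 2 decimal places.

21.95

R1 (z=28.0): murky=0.60, ¬fast=1−0.52=0.48; AND[min(a, b)] → w = 0.48
R2 (z=28.5): normal=0.37, ¬clear=1−0.37=0.63; AND[min(a, b)] → w = 0.37
R3 (z=14.0): slow=0.48, clear=0.37; AND[min(a, b)] → w = 0.37
R4 (z=15.5): ¬normal=1−0.37=0.63, clear=0.37; AND[min(a, b)] → w = 0.37
Weighted average = (0.48·28.0 + 0.37·28.5 + 0.37·14.0 + 0.37·15.5) / (0.48 + 0.37 + 0.37 + 0.37)
  = 34.9000 / 1.5900 = 21.95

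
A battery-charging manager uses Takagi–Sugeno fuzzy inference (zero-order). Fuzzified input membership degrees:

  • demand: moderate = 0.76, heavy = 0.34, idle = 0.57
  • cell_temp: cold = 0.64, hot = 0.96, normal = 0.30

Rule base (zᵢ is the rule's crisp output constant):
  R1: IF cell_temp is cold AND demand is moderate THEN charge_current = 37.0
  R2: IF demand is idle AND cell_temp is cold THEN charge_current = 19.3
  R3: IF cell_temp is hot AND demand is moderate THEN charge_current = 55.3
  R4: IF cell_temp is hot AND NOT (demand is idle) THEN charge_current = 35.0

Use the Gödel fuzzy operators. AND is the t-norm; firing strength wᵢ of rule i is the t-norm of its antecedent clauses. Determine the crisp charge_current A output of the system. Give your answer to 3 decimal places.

R1 (z=37.0): cold=0.64, moderate=0.76; AND[min(a, b)] → w = 0.64
R2 (z=19.3): idle=0.57, cold=0.64; AND[min(a, b)] → w = 0.57
R3 (z=55.3): hot=0.96, moderate=0.76; AND[min(a, b)] → w = 0.76
R4 (z=35.0): hot=0.96, ¬idle=1−0.57=0.43; AND[min(a, b)] → w = 0.43
Weighted average = (0.64·37.0 + 0.57·19.3 + 0.76·55.3 + 0.43·35.0) / (0.64 + 0.57 + 0.76 + 0.43)
  = 91.7590 / 2.4000 = 38.233

38.233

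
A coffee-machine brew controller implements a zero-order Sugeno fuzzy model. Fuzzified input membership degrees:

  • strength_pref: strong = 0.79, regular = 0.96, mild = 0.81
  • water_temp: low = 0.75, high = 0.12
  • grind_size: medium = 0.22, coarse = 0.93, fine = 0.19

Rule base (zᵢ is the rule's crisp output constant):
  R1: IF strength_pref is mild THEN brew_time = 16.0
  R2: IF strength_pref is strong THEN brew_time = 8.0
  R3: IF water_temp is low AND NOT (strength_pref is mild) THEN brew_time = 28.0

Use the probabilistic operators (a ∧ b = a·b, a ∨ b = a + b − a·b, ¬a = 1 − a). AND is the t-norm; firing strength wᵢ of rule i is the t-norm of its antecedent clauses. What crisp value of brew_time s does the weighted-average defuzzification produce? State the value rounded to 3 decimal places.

R1 (z=16.0): mild=0.81 → w = 0.8100
R2 (z=8.0): strong=0.79 → w = 0.7900
R3 (z=28.0): low=0.75, ¬mild=1−0.81=0.19; AND[a·b] → w = 0.1425
Weighted average = (0.8100·16.0 + 0.7900·8.0 + 0.1425·28.0) / (0.8100 + 0.7900 + 0.1425)
  = 23.2700 / 1.7425 = 13.354

13.354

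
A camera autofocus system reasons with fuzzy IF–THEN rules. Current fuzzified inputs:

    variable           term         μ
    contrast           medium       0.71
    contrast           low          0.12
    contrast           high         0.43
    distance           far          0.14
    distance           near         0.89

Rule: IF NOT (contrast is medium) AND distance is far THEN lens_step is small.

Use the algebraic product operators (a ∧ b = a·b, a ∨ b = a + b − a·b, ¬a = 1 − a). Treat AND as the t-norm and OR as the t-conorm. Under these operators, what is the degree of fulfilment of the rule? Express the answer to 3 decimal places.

0.041

firing strength: ¬medium=1−0.71=0.29, far=0.14; AND[a·b] → w = 0.0406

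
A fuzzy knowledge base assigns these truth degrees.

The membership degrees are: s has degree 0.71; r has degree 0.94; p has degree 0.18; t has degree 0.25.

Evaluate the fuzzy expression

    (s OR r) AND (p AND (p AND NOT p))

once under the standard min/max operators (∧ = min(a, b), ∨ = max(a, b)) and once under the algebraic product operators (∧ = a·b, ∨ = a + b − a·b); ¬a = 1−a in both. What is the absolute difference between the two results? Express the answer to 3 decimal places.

0.154

Under standard min/max:
  s OR r = max(a, b) on (0.71, 0.94) = 0.94
  NOT p = 1 − 0.18 = 0.82
  p AND NOT p = min(a, b) on (0.18, 0.82) = 0.18
  p AND (p AND NOT p) = min(a, b) on (0.18, 0.18) = 0.18
  (s OR r) AND (p AND (p AND NOT p)) = min(a, b) on (0.94, 0.18) = 0.18
  → value = 0.1800
Under algebraic product:
  s OR r = a + b − a·b on (0.7100, 0.9400) = 0.9826
  NOT p = 1 − 0.1800 = 0.8200
  p AND NOT p = a·b on (0.1800, 0.8200) = 0.1476
  p AND (p AND NOT p) = a·b on (0.1800, 0.1476) = 0.0266
  (s OR r) AND (p AND (p AND NOT p)) = a·b on (0.9826, 0.0266) = 0.0261
  → value = 0.0261
|0.1800 − 0.0261| = 0.154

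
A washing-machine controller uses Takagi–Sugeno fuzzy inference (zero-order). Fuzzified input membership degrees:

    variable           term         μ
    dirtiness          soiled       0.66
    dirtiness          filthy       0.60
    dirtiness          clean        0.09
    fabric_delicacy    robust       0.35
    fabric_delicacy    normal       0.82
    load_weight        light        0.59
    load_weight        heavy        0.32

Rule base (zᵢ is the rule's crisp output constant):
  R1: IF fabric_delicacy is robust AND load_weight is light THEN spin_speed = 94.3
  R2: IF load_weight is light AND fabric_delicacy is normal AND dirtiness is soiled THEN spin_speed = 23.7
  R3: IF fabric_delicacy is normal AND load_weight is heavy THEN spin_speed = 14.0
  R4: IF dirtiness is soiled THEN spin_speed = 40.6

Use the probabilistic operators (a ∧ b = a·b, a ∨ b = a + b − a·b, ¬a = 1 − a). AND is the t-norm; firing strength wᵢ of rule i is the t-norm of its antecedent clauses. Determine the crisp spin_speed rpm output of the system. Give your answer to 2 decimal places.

39.71

R1 (z=94.3): robust=0.35, light=0.59; AND[a·b] → w = 0.2065
R2 (z=23.7): light=0.59, normal=0.82, soiled=0.66; AND[a·b] → w = 0.3193
R3 (z=14.0): normal=0.82, heavy=0.32; AND[a·b] → w = 0.2624
R4 (z=40.6): soiled=0.66 → w = 0.6600
Weighted average = (0.2065·94.3 + 0.3193·23.7 + 0.2624·14.0 + 0.6600·40.6) / (0.2065 + 0.3193 + 0.2624 + 0.6600)
  = 57.5101 / 1.4482 = 39.71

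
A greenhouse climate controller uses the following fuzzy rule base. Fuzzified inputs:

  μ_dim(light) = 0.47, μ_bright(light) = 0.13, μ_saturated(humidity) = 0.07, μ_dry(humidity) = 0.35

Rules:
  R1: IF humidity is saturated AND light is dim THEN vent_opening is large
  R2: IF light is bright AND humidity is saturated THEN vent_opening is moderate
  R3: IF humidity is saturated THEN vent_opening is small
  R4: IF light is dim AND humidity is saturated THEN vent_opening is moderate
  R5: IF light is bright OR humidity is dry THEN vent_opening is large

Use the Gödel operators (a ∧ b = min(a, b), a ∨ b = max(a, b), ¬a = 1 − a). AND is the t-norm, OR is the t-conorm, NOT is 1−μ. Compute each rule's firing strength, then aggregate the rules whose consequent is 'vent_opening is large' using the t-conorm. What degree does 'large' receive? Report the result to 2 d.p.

R1: saturated=0.07, dim=0.47; AND[min(a, b)] → w = 0.07
R2: bright=0.13, saturated=0.07; AND[min(a, b)] → w = 0.07
R3: saturated=0.07 → w = 0.07
R4: dim=0.47, saturated=0.07; AND[min(a, b)] → w = 0.07
R5: bright=0.13, dry=0.35; OR[max(a, b)] → w = 0.35
Rules with consequent 'large': {R1, R5} → strengths 0.07, 0.35
Aggregate via t-conorm [max(a, b)]: 0.35

0.35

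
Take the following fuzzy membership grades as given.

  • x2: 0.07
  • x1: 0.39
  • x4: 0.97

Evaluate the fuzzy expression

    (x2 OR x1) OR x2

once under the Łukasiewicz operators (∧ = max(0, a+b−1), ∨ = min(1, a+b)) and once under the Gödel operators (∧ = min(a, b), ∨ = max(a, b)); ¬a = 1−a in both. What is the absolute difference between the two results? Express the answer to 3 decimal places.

0.140

Under Łukasiewicz:
  x2 OR x1 = min(1, a+b) on (0.07, 0.39) = 0.46
  (x2 OR x1) OR x2 = min(1, a+b) on (0.46, 0.07) = 0.53
  → value = 0.5300
Under Gödel:
  x2 OR x1 = max(a, b) on (0.07, 0.39) = 0.39
  (x2 OR x1) OR x2 = max(a, b) on (0.39, 0.07) = 0.39
  → value = 0.3900
|0.5300 − 0.3900| = 0.140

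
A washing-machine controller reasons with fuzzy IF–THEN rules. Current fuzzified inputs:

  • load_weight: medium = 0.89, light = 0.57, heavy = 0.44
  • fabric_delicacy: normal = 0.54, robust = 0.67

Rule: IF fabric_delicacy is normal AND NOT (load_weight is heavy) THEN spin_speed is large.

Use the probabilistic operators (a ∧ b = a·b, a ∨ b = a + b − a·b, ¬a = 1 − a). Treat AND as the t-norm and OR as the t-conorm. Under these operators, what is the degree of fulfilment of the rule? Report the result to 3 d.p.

0.302

firing strength: normal=0.54, ¬heavy=1−0.44=0.56; AND[a·b] → w = 0.3024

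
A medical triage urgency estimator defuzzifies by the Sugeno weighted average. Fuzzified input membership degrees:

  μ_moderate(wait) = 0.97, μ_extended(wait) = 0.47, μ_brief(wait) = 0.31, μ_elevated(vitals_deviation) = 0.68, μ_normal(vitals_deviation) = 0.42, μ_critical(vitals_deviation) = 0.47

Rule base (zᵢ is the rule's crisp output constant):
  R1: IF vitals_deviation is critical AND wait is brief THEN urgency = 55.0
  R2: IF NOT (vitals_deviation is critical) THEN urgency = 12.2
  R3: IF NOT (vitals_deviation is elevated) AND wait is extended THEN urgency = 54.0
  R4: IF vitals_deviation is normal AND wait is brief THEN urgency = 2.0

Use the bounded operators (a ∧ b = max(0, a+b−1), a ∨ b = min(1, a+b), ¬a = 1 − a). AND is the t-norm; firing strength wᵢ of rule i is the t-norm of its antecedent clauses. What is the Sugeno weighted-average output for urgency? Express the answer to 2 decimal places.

12.20

R1 (z=55.0): critical=0.47, brief=0.31; AND[max(0, a+b−1)] → w = 0.00
R2 (z=12.2): ¬critical=1−0.47=0.53 → w = 0.53
R3 (z=54.0): ¬elevated=1−0.68=0.32, extended=0.47; AND[max(0, a+b−1)] → w = 0.00
R4 (z=2.0): normal=0.42, brief=0.31; AND[max(0, a+b−1)] → w = 0.00
Weighted average = (0.00·55.0 + 0.53·12.2 + 0.00·54.0 + 0.00·2.0) / (0.00 + 0.53 + 0.00 + 0.00)
  = 6.4660 / 0.5300 = 12.20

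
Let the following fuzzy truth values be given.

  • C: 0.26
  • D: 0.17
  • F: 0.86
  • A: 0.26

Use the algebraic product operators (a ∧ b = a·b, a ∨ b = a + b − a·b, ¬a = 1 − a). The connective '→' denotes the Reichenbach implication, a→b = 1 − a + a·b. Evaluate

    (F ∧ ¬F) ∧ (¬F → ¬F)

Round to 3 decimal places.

¬F = 1 − 0.8600 = 0.1400
F ∧ ¬F = a·b on (0.8600, 0.1400) = 0.1204
¬F = 1 − 0.8600 = 0.1400
¬F = 1 − 0.8600 = 0.1400
¬F → ¬F  [Reichenbach: 1 − a + a·b] with a=0.1400, b=0.1400 → 0.8796
(F ∧ ¬F) ∧ (¬F → ¬F) = a·b on (0.1204, 0.8796) = 0.1059

0.106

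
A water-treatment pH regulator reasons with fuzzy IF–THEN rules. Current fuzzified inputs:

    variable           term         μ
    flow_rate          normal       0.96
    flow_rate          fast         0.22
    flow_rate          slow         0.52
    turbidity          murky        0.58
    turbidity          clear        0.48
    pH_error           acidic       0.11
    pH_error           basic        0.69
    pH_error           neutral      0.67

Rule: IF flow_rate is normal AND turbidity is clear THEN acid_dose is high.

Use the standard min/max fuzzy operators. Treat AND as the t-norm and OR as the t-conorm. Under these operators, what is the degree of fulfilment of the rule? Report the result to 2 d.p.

firing strength: normal=0.96, clear=0.48; AND[min(a, b)] → w = 0.48

0.48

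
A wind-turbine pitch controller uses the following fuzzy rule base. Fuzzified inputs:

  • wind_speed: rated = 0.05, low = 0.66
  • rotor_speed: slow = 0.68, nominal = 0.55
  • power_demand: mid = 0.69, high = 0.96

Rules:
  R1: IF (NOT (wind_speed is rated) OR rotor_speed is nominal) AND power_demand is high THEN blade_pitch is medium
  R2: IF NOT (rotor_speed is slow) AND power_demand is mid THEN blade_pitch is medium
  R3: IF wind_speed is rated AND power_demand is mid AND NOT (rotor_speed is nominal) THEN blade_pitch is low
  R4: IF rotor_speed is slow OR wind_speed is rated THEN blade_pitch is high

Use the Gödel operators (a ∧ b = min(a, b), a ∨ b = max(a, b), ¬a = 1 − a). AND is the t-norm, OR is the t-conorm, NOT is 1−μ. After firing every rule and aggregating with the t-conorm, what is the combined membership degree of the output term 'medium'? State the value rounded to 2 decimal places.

0.95

R1: (¬rated=1−0.05=0.95 OR nominal=0.55) = 0.95; AND[min(a, b)] with high=0.96 → w = 0.95
R2: ¬slow=1−0.68=0.32, mid=0.69; AND[min(a, b)] → w = 0.32
R3: rated=0.05, mid=0.69, ¬nominal=1−0.55=0.45; AND[min(a, b)] → w = 0.05
R4: slow=0.68, rated=0.05; OR[max(a, b)] → w = 0.68
Rules with consequent 'medium': {R1, R2} → strengths 0.95, 0.32
Aggregate via t-conorm [max(a, b)]: 0.95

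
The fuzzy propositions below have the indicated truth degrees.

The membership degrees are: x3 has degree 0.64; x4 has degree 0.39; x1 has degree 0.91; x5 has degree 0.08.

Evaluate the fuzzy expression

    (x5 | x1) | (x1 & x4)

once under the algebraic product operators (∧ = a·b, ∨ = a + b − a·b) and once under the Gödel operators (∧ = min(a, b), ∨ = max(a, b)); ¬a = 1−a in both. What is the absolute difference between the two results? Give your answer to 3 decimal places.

Under algebraic product:
  x5 | x1 = a + b − a·b on (0.0800, 0.9100) = 0.9172
  x1 & x4 = a·b on (0.9100, 0.3900) = 0.3549
  (x5 | x1) | (x1 & x4) = a + b − a·b on (0.9172, 0.3549) = 0.9466
  → value = 0.9466
Under Gödel:
  x5 | x1 = max(a, b) on (0.08, 0.91) = 0.91
  x1 & x4 = min(a, b) on (0.91, 0.39) = 0.39
  (x5 | x1) | (x1 & x4) = max(a, b) on (0.91, 0.39) = 0.91
  → value = 0.9100
|0.9466 − 0.9100| = 0.037

0.037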